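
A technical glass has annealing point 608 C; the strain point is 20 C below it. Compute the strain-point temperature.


Strain point = annealing point - difference:
  T_strain = 608 - 20 = 588 C

588 C


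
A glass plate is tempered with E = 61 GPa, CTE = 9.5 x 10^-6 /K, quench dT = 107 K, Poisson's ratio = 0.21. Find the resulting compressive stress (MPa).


Tempering stress: sigma = E * alpha * dT / (1 - nu)
  E (MPa) = 61 * 1000 = 61000
  Numerator = 61000 * (9.5 x 10^-6) * 107 = 62.0065
  Denominator = 1 - 0.21 = 0.79
  sigma = 62.0065 / 0.79 = 78.5 MPa

78.5 MPa


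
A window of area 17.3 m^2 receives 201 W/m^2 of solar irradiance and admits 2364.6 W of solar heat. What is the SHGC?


Rearrange Q = Area * SHGC * Irradiance:
  SHGC = Q / (Area * Irradiance)
  SHGC = 2364.6 / (17.3 * 201) = 0.68

0.68


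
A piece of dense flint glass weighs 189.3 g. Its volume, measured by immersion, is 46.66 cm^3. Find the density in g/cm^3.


Use the definition of density:
  rho = mass / volume
  rho = 189.3 / 46.66 = 4.057 g/cm^3

4.057 g/cm^3


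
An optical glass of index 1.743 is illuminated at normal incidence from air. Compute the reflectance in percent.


Fresnel reflectance at normal incidence:
  R = ((n - 1)/(n + 1))^2
  (n - 1)/(n + 1) = (1.743 - 1)/(1.743 + 1) = 0.270871
  R = 0.270871^2 = 0.0733711
  R(%) = 0.0733711 * 100 = 7.337%

7.337%


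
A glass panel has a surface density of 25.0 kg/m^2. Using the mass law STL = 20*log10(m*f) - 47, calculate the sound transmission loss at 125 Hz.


Mass law: STL = 20 * log10(m * f) - 47
  m * f = 25.0 * 125 = 3125
  log10(3125) = 3.49485
  STL = 20 * 3.49485 - 47 = 69.897 - 47 = 22.9 dB

22.9 dB


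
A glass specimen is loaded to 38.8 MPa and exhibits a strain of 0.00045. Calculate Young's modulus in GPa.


Young's modulus: E = stress / strain
  E = 38.8 MPa / 0.00045 = 86222.22 MPa
Convert to GPa: 86222.22 / 1000 = 86.22 GPa

86.22 GPa


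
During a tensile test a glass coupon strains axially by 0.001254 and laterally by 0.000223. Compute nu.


Poisson's ratio: nu = lateral strain / axial strain
  nu = 0.000223 / 0.001254 = 0.1778

0.1778


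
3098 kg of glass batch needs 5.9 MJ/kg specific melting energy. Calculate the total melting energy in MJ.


Total energy = mass * specific energy
  E = 3098 * 5.9 = 18278.2 MJ

18278.2 MJ


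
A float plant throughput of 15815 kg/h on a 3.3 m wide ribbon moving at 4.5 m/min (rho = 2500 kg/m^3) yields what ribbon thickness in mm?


Ribbon cross-section from mass balance:
  Volume rate = throughput / density = 15815 / 2500 = 6.326 m^3/h
  thickness = volume rate / (speed * 60 * width), i.e.
  thickness = throughput / (60 * speed * width * density) * 1000
  thickness = 15815 / (60 * 4.5 * 3.3 * 2500) * 1000 = 7.1 mm

7.1 mm


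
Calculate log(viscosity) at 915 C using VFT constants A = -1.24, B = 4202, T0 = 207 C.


VFT equation: log(eta) = A + B / (T - T0)
  T - T0 = 915 - 207 = 708
  B / (T - T0) = 4202 / 708 = 5.935
  log(eta) = -1.24 + 5.935 = 4.695

4.695


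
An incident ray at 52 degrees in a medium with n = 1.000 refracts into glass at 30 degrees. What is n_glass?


Apply Snell's law: n1 * sin(theta1) = n2 * sin(theta2)
  n2 = n1 * sin(theta1) / sin(theta2)
  sin(52) = 0.788011
  sin(30) = 0.5
  n2 = 1.000 * 0.788011 / 0.5 = 1.576

1.576


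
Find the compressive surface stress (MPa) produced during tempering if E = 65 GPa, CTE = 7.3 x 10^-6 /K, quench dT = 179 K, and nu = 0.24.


Tempering stress: sigma = E * alpha * dT / (1 - nu)
  E (MPa) = 65 * 1000 = 65000
  Numerator = 65000 * (7.3 x 10^-6) * 179 = 84.9355
  Denominator = 1 - 0.24 = 0.76
  sigma = 84.9355 / 0.76 = 111.8 MPa

111.8 MPa


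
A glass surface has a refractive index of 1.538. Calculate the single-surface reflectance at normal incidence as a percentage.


Fresnel reflectance at normal incidence:
  R = ((n - 1)/(n + 1))^2
  (n - 1)/(n + 1) = (1.538 - 1)/(1.538 + 1) = 0.211978
  R = 0.211978^2 = 0.0449347
  R(%) = 0.0449347 * 100 = 4.493%

4.493%


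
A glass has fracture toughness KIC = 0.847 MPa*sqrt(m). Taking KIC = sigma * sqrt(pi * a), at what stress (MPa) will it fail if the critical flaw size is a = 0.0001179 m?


Rearrange KIC = sigma * sqrt(pi * a):
  sigma = KIC / sqrt(pi * a)
  sqrt(pi * 0.0001179) = 0.019246
  sigma = 0.847 / 0.019246 = 44.01 MPa

44.01 MPa


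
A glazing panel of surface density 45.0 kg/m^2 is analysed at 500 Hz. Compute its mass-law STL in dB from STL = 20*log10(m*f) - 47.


Mass law: STL = 20 * log10(m * f) - 47
  m * f = 45.0 * 500 = 22500
  log10(22500) = 4.35218
  STL = 20 * 4.35218 - 47 = 87.0436 - 47 = 40.0 dB

40.0 dB


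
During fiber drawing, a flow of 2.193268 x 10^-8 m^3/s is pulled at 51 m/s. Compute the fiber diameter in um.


Cross-sectional area from continuity:
  A = Q / v = 2.193268 x 10^-8 / 51 = 4.300525 x 10^-10 m^2
Diameter from circular cross-section:
  d = sqrt(4A / pi) * 10^6 (m -> um)
  d = sqrt(4 * 4.300525 x 10^-10 / pi) * 10^6 = 23.4 um

23.4 um


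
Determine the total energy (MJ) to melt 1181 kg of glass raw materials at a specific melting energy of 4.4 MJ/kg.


Total energy = mass * specific energy
  E = 1181 * 4.4 = 5196.4 MJ

5196.4 MJ


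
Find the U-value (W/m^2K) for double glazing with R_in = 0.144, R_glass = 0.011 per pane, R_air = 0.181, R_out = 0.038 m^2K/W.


Total thermal resistance (series):
  R_total = R_in + R_glass + R_air + R_glass + R_out
  R_total = 0.144 + 0.011 + 0.181 + 0.011 + 0.038 = 0.385 m^2K/W
U-value = 1 / R_total = 1 / 0.385 = 2.597 W/m^2K

2.597 W/m^2K


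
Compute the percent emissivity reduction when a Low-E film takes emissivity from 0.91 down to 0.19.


Percentage reduction = (1 - coated/uncoated) * 100
  Ratio = 0.19 / 0.91 = 0.2088
  Reduction = (1 - 0.2088) * 100 = 79.1%

79.1%


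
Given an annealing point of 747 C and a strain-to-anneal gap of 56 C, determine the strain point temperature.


Strain point = annealing point - difference:
  T_strain = 747 - 56 = 691 C

691 C


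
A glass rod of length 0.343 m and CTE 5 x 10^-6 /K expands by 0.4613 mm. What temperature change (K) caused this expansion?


Rearrange dL = alpha * L0 * dT for dT:
  dT = dL / (alpha * L0)
  dL (m) = 0.4613 / 1000 = 0.0004613
  dT = 0.0004613 / ((5 x 10^-6) * 0.343) = 269.0 K

269.0 K


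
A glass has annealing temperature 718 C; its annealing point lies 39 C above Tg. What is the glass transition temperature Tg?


Rearrange T_anneal = Tg + offset for Tg:
  Tg = T_anneal - offset = 718 - 39 = 679 C

679 C


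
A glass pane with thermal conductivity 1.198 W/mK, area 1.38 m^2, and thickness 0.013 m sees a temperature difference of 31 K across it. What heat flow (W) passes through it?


Fourier's law: Q = k * A * dT / t
  Q = 1.198 * 1.38 * 31 / 0.013
  Q = 51.25044 / 0.013 = 3942.3 W

3942.3 W


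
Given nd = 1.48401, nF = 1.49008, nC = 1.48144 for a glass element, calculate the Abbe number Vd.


Abbe number formula: Vd = (nd - 1) / (nF - nC)
  nd - 1 = 1.48401 - 1 = 0.48401
  nF - nC = 1.49008 - 1.48144 = 0.00864
  Vd = 0.48401 / 0.00864 = 56.02

56.02


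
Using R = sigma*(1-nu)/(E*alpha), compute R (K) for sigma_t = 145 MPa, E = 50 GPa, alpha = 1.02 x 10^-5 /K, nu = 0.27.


Thermal shock resistance: R = sigma * (1 - nu) / (E * alpha)
  Numerator = 145 * (1 - 0.27) = 105.85
  Denominator = 50 * 1000 * (1.02 x 10^-5) = 0.51
  R = 105.85 / 0.51 = 207.5 K

207.5 K


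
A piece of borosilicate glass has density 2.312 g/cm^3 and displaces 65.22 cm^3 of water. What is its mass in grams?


Rearrange rho = m / V:
  m = rho * V
  m = 2.312 * 65.22 = 150.789 g

150.789 g


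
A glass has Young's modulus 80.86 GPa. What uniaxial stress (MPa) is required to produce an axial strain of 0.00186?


Rearrange E = sigma / epsilon:
  sigma = E * epsilon
  E (MPa) = 80.86 * 1000 = 80860
  sigma = 80860 * 0.00186 = 150.4 MPa

150.4 MPa


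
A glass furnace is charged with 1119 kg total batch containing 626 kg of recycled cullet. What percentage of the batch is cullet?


Cullet ratio = (cullet mass / total batch mass) * 100
  Ratio = 626 / 1119 * 100 = 55.94%

55.94%


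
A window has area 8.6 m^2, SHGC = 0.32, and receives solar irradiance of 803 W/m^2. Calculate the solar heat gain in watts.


Solar heat gain: Q = Area * SHGC * Irradiance
  Q = 8.6 * 0.32 * 803 = 2209.9 W

2209.9 W


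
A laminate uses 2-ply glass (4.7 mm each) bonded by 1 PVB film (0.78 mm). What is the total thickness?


Total thickness = glass contribution + PVB contribution
  Glass: 2 * 4.7 = 9.4 mm
  PVB: 1 * 0.78 = 0.78 mm
  Total = 9.4 + 0.78 = 10.18 mm

10.18 mm


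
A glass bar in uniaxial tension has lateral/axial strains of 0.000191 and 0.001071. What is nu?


Poisson's ratio: nu = lateral strain / axial strain
  nu = 0.000191 / 0.001071 = 0.1783

0.1783


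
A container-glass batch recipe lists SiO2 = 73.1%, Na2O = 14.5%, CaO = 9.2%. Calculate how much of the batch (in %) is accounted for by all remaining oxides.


Sum the three major oxides:
  SiO2 + Na2O + CaO = 73.1 + 14.5 + 9.2 = 96.8%
Subtract from 100%:
  Others = 100 - 96.8 = 3.2%

3.2%


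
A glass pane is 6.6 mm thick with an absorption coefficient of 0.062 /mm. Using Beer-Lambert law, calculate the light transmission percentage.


Beer-Lambert law: T = exp(-alpha * thickness)
  exponent = -0.062 * 6.6 = -0.4092
  T = exp(-0.4092) = 0.6642
  Percentage = 0.6642 * 100 = 66.42%

66.42%


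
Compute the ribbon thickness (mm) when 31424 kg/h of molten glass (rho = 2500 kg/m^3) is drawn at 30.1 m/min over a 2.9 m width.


Ribbon cross-section from mass balance:
  Volume rate = throughput / density = 31424 / 2500 = 12.5696 m^3/h
  thickness = volume rate / (speed * 60 * width), i.e.
  thickness = throughput / (60 * speed * width * density) * 1000
  thickness = 31424 / (60 * 30.1 * 2.9 * 2500) * 1000 = 2.4 mm

2.4 mm


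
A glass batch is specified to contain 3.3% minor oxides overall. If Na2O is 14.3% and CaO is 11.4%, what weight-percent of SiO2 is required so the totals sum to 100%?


Known pieces sum to 100%:
  SiO2 = 100 - (others + Na2O + CaO)
  SiO2 = 100 - (3.3 + 14.3 + 11.4) = 71.0%

71.0%


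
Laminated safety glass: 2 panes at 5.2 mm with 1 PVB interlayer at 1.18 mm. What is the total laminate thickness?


Total thickness = glass contribution + PVB contribution
  Glass: 2 * 5.2 = 10.4 mm
  PVB: 1 * 1.18 = 1.18 mm
  Total = 10.4 + 1.18 = 11.58 mm

11.58 mm


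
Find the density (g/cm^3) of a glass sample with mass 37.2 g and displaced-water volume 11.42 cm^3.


Use the definition of density:
  rho = mass / volume
  rho = 37.2 / 11.42 = 3.257 g/cm^3

3.257 g/cm^3


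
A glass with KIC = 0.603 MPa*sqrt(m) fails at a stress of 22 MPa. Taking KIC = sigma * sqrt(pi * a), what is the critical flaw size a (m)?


Rearrange KIC = sigma * sqrt(pi * a):
  sqrt(pi * a) = KIC / sigma
  sqrt(pi * a) = 0.603 / 22 = 0.027409
  a = (KIC / sigma)^2 / pi
  a = 0.027409^2 / pi = 0.0002391 m

0.0002391 m


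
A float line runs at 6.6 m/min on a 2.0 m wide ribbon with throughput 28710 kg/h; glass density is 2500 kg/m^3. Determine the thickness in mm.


Ribbon cross-section from mass balance:
  Volume rate = throughput / density = 28710 / 2500 = 11.484 m^3/h
  thickness = volume rate / (speed * 60 * width), i.e.
  thickness = throughput / (60 * speed * width * density) * 1000
  thickness = 28710 / (60 * 6.6 * 2.0 * 2500) * 1000 = 14.5 mm

14.5 mm


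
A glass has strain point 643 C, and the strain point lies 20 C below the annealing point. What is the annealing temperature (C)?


T_anneal = T_strain + gap:
  T_anneal = 643 + 20 = 663 C

663 C


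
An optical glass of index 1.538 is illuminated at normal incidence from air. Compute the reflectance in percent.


Fresnel reflectance at normal incidence:
  R = ((n - 1)/(n + 1))^2
  (n - 1)/(n + 1) = (1.538 - 1)/(1.538 + 1) = 0.211978
  R = 0.211978^2 = 0.0449347
  R(%) = 0.0449347 * 100 = 4.493%

4.493%


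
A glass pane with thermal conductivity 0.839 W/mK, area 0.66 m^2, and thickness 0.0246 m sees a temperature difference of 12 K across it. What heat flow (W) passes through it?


Fourier's law: Q = k * A * dT / t
  Q = 0.839 * 0.66 * 12 / 0.0246
  Q = 6.64488 / 0.0246 = 270.1 W

270.1 W


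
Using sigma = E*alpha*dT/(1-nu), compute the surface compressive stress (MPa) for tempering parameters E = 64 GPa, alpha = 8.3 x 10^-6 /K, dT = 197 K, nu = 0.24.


Tempering stress: sigma = E * alpha * dT / (1 - nu)
  E (MPa) = 64 * 1000 = 64000
  Numerator = 64000 * (8.3 x 10^-6) * 197 = 104.6464
  Denominator = 1 - 0.24 = 0.76
  sigma = 104.6464 / 0.76 = 137.7 MPa

137.7 MPa


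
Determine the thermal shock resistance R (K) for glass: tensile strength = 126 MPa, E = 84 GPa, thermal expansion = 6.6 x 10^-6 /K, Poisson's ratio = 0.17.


Thermal shock resistance: R = sigma * (1 - nu) / (E * alpha)
  Numerator = 126 * (1 - 0.17) = 104.58
  Denominator = 84 * 1000 * (6.6 x 10^-6) = 0.5544
  R = 104.58 / 0.5544 = 188.6 K

188.6 K


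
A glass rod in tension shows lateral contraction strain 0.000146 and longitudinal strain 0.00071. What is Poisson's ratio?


Poisson's ratio: nu = lateral strain / axial strain
  nu = 0.000146 / 0.00071 = 0.2056

0.2056


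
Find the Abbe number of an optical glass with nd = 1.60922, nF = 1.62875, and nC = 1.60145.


Abbe number formula: Vd = (nd - 1) / (nF - nC)
  nd - 1 = 1.60922 - 1 = 0.60922
  nF - nC = 1.62875 - 1.60145 = 0.0273
  Vd = 0.60922 / 0.0273 = 22.32

22.32


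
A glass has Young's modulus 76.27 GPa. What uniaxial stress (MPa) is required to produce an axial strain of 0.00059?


Rearrange E = sigma / epsilon:
  sigma = E * epsilon
  E (MPa) = 76.27 * 1000 = 76270
  sigma = 76270 * 0.00059 = 45.0 MPa

45.0 MPa


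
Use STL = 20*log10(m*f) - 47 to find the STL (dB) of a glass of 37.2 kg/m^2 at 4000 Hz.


Mass law: STL = 20 * log10(m * f) - 47
  m * f = 37.2 * 4000 = 148800
  log10(148800) = 5.1726
  STL = 20 * 5.1726 - 47 = 103.452 - 47 = 56.5 dB

56.5 dB


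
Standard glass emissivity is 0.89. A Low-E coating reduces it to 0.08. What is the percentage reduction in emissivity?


Percentage reduction = (1 - coated/uncoated) * 100
  Ratio = 0.08 / 0.89 = 0.0899
  Reduction = (1 - 0.0899) * 100 = 91.0%

91.0%


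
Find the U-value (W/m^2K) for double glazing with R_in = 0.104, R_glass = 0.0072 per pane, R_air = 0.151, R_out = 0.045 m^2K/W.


Total thermal resistance (series):
  R_total = R_in + R_glass + R_air + R_glass + R_out
  R_total = 0.104 + 0.0072 + 0.151 + 0.0072 + 0.045 = 0.3144 m^2K/W
U-value = 1 / R_total = 1 / 0.3144 = 3.181 W/m^2K

3.181 W/m^2K


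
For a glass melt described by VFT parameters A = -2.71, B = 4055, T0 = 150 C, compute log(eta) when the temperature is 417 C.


VFT equation: log(eta) = A + B / (T - T0)
  T - T0 = 417 - 150 = 267
  B / (T - T0) = 4055 / 267 = 15.187
  log(eta) = -2.71 + 15.187 = 12.477

12.477


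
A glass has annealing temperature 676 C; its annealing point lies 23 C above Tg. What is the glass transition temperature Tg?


Rearrange T_anneal = Tg + offset for Tg:
  Tg = T_anneal - offset = 676 - 23 = 653 C

653 C


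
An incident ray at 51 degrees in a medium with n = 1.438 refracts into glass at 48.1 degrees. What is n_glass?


Apply Snell's law: n1 * sin(theta1) = n2 * sin(theta2)
  n2 = n1 * sin(theta1) / sin(theta2)
  sin(51) = 0.777146
  sin(48.1) = 0.744312
  n2 = 1.438 * 0.777146 / 0.744312 = 1.5014

1.5014


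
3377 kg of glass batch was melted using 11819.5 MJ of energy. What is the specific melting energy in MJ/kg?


Rearrange E = m * s for s:
  s = E / m
  s = 11819.5 / 3377 = 3.5 MJ/kg

3.5 MJ/kg


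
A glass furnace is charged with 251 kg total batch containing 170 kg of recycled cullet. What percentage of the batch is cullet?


Cullet ratio = (cullet mass / total batch mass) * 100
  Ratio = 170 / 251 * 100 = 67.73%

67.73%


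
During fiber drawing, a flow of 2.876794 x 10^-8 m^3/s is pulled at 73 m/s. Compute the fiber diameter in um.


Cross-sectional area from continuity:
  A = Q / v = 2.876794 x 10^-8 / 73 = 3.940814 x 10^-10 m^2
Diameter from circular cross-section:
  d = sqrt(4A / pi) * 10^6 (m -> um)
  d = sqrt(4 * 3.940814 x 10^-10 / pi) * 10^6 = 22.4 um

22.4 um


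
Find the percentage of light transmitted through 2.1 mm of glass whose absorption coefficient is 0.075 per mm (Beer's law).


Beer-Lambert law: T = exp(-alpha * thickness)
  exponent = -0.075 * 2.1 = -0.1575
  T = exp(-0.1575) = 0.8543
  Percentage = 0.8543 * 100 = 85.43%

85.43%


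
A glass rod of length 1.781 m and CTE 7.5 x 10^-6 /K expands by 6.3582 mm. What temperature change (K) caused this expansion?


Rearrange dL = alpha * L0 * dT for dT:
  dT = dL / (alpha * L0)
  dL (m) = 6.3582 / 1000 = 0.0063582
  dT = 0.0063582 / ((7.5 x 10^-6) * 1.781) = 476.0 K

476.0 K


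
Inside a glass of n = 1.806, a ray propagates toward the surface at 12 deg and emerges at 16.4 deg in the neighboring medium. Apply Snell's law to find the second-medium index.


Apply Snell's law: n1 * sin(theta1) = n2 * sin(theta2)
  n2 = n1 * sin(theta1) / sin(theta2)
  sin(12) = 0.207912
  sin(16.4) = 0.282341
  n2 = 1.806 * 0.207912 / 0.282341 = 1.3299

1.3299


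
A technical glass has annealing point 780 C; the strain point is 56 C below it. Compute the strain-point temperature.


Strain point = annealing point - difference:
  T_strain = 780 - 56 = 724 C

724 C


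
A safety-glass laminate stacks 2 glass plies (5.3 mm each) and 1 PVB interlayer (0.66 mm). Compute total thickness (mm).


Total thickness = glass contribution + PVB contribution
  Glass: 2 * 5.3 = 10.6 mm
  PVB: 1 * 0.66 = 0.66 mm
  Total = 10.6 + 0.66 = 11.26 mm

11.26 mm


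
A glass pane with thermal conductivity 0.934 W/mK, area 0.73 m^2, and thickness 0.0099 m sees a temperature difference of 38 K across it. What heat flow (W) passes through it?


Fourier's law: Q = k * A * dT / t
  Q = 0.934 * 0.73 * 38 / 0.0099
  Q = 25.90916 / 0.0099 = 2617.1 W

2617.1 W


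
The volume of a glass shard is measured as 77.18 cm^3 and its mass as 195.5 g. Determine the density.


Use the definition of density:
  rho = mass / volume
  rho = 195.5 / 77.18 = 2.533 g/cm^3

2.533 g/cm^3


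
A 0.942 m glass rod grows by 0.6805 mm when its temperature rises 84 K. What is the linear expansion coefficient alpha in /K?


Rearrange dL = alpha * L0 * dT for alpha:
  alpha = dL / (L0 * dT)
  alpha = (0.6805 / 1000) / (0.942 * 84) = 0.0000086 /K = 8.6 x 10^-6 /K

8.6 x 10^-6 /K


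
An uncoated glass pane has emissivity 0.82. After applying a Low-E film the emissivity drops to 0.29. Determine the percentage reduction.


Percentage reduction = (1 - coated/uncoated) * 100
  Ratio = 0.29 / 0.82 = 0.3537
  Reduction = (1 - 0.3537) * 100 = 64.6%

64.6%


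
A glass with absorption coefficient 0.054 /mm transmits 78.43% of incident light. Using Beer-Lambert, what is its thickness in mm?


Rearrange T = exp(-alpha * thickness):
  thickness = -ln(T) / alpha
  T = 78.43/100 = 0.7843
  ln(T) = -0.24296
  -ln(T) = 0.24296
  thickness = 0.24296 / 0.054 = 4.5 mm

4.5 mm


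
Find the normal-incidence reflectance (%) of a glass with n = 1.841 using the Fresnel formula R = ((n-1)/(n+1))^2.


Fresnel reflectance at normal incidence:
  R = ((n - 1)/(n + 1))^2
  (n - 1)/(n + 1) = (1.841 - 1)/(1.841 + 1) = 0.296023
  R = 0.296023^2 = 0.0876296
  R(%) = 0.0876296 * 100 = 8.763%

8.763%


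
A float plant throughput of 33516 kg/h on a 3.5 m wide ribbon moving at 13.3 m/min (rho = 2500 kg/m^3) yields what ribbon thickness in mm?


Ribbon cross-section from mass balance:
  Volume rate = throughput / density = 33516 / 2500 = 13.4064 m^3/h
  thickness = volume rate / (speed * 60 * width), i.e.
  thickness = throughput / (60 * speed * width * density) * 1000
  thickness = 33516 / (60 * 13.3 * 3.5 * 2500) * 1000 = 4.8 mm

4.8 mm


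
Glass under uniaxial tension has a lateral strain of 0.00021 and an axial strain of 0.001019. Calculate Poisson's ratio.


Poisson's ratio: nu = lateral strain / axial strain
  nu = 0.00021 / 0.001019 = 0.2061

0.2061


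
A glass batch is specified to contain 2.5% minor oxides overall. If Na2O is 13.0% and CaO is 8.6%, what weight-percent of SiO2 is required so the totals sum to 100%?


Known pieces sum to 100%:
  SiO2 = 100 - (others + Na2O + CaO)
  SiO2 = 100 - (2.5 + 13.0 + 8.6) = 75.9%

75.9%


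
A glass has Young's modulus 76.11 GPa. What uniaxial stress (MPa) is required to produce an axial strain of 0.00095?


Rearrange E = sigma / epsilon:
  sigma = E * epsilon
  E (MPa) = 76.11 * 1000 = 76110
  sigma = 76110 * 0.00095 = 72.3 MPa

72.3 MPa


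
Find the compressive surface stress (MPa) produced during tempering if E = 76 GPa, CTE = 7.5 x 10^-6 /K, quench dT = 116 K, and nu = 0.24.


Tempering stress: sigma = E * alpha * dT / (1 - nu)
  E (MPa) = 76 * 1000 = 76000
  Numerator = 76000 * (7.5 x 10^-6) * 116 = 66.12
  Denominator = 1 - 0.24 = 0.76
  sigma = 66.12 / 0.76 = 87.0 MPa

87.0 MPa


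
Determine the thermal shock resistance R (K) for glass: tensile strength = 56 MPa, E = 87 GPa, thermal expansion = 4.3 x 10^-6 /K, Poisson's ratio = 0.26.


Thermal shock resistance: R = sigma * (1 - nu) / (E * alpha)
  Numerator = 56 * (1 - 0.26) = 41.44
  Denominator = 87 * 1000 * (4.3 x 10^-6) = 0.3741
  R = 41.44 / 0.3741 = 110.8 K

110.8 K


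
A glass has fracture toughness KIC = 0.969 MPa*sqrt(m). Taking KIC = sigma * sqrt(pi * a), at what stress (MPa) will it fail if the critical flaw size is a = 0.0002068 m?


Rearrange KIC = sigma * sqrt(pi * a):
  sigma = KIC / sqrt(pi * a)
  sqrt(pi * 0.0002068) = 0.025489
  sigma = 0.969 / 0.025489 = 38.02 MPa

38.02 MPa


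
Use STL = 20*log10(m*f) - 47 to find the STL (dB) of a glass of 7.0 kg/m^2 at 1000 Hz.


Mass law: STL = 20 * log10(m * f) - 47
  m * f = 7.0 * 1000 = 7000
  log10(7000) = 3.8451
  STL = 20 * 3.8451 - 47 = 76.902 - 47 = 29.9 dB

29.9 dB


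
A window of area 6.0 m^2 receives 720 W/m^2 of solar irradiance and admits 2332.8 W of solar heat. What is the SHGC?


Rearrange Q = Area * SHGC * Irradiance:
  SHGC = Q / (Area * Irradiance)
  SHGC = 2332.8 / (6.0 * 720) = 0.54

0.54


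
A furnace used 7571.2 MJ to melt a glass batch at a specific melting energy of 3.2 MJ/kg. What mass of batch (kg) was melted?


Rearrange E = m * s for m:
  m = E / s
  m = 7571.2 / 3.2 = 2366.0 kg

2366.0 kg


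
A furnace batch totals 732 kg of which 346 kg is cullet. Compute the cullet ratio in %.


Cullet ratio = (cullet mass / total batch mass) * 100
  Ratio = 346 / 732 * 100 = 47.27%

47.27%


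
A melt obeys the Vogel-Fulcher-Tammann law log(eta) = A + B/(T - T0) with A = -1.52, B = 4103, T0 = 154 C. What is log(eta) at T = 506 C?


VFT equation: log(eta) = A + B / (T - T0)
  T - T0 = 506 - 154 = 352
  B / (T - T0) = 4103 / 352 = 11.656
  log(eta) = -1.52 + 11.656 = 10.136

10.136


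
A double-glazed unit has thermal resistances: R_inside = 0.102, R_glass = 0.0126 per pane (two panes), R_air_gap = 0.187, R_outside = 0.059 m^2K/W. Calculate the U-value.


Total thermal resistance (series):
  R_total = R_in + R_glass + R_air + R_glass + R_out
  R_total = 0.102 + 0.0126 + 0.187 + 0.0126 + 0.059 = 0.3732 m^2K/W
U-value = 1 / R_total = 1 / 0.3732 = 2.68 W/m^2K

2.68 W/m^2K


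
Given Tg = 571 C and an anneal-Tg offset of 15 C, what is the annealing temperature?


The annealing temperature is Tg plus the offset:
  T_anneal = 571 + 15 = 586 C

586 C


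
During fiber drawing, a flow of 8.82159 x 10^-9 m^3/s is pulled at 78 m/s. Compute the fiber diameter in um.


Cross-sectional area from continuity:
  A = Q / v = 8.82159 x 10^-9 / 78 = 1.130973 x 10^-10 m^2
Diameter from circular cross-section:
  d = sqrt(4A / pi) * 10^6 (m -> um)
  d = sqrt(4 * 1.130973 x 10^-10 / pi) * 10^6 = 12.0 um

12.0 um


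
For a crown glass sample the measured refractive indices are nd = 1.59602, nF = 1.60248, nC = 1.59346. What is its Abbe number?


Abbe number formula: Vd = (nd - 1) / (nF - nC)
  nd - 1 = 1.59602 - 1 = 0.59602
  nF - nC = 1.60248 - 1.59346 = 0.00902
  Vd = 0.59602 / 0.00902 = 66.08

66.08


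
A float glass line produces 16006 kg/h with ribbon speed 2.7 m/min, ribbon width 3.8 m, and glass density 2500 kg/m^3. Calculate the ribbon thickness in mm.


Ribbon cross-section from mass balance:
  Volume rate = throughput / density = 16006 / 2500 = 6.4024 m^3/h
  thickness = volume rate / (speed * 60 * width), i.e.
  thickness = throughput / (60 * speed * width * density) * 1000
  thickness = 16006 / (60 * 2.7 * 3.8 * 2500) * 1000 = 10.4 mm

10.4 mm


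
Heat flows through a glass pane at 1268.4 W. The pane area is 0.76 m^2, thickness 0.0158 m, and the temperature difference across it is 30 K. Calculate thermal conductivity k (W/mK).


Fourier's law rearranged: k = Q * t / (A * dT)
  Numerator = 1268.4 * 0.0158 = 20.04072
  Denominator = 0.76 * 30 = 22.8
  k = 20.04072 / 22.8 = 0.879 W/mK

0.879 W/mK


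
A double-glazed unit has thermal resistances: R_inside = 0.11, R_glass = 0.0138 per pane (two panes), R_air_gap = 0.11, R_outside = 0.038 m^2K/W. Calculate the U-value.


Total thermal resistance (series):
  R_total = R_in + R_glass + R_air + R_glass + R_out
  R_total = 0.11 + 0.0138 + 0.11 + 0.0138 + 0.038 = 0.2856 m^2K/W
U-value = 1 / R_total = 1 / 0.2856 = 3.501 W/m^2K

3.501 W/m^2K


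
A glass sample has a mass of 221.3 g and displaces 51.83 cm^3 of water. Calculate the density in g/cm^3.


Use the definition of density:
  rho = mass / volume
  rho = 221.3 / 51.83 = 4.27 g/cm^3

4.27 g/cm^3


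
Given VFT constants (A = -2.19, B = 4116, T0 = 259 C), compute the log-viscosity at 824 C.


VFT equation: log(eta) = A + B / (T - T0)
  T - T0 = 824 - 259 = 565
  B / (T - T0) = 4116 / 565 = 7.285
  log(eta) = -2.19 + 7.285 = 5.095

5.095


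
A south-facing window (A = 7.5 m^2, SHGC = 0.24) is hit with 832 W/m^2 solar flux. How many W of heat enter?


Solar heat gain: Q = Area * SHGC * Irradiance
  Q = 7.5 * 0.24 * 832 = 1497.6 W

1497.6 W


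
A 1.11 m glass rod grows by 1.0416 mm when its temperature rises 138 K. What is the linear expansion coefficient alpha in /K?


Rearrange dL = alpha * L0 * dT for alpha:
  alpha = dL / (L0 * dT)
  alpha = (1.0416 / 1000) / (1.11 * 138) = 0.0000068 /K = 6.8 x 10^-6 /K

6.8 x 10^-6 /K


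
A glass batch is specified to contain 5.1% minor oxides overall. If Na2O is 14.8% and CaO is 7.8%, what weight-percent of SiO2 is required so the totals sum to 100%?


Known pieces sum to 100%:
  SiO2 = 100 - (others + Na2O + CaO)
  SiO2 = 100 - (5.1 + 14.8 + 7.8) = 72.3%

72.3%


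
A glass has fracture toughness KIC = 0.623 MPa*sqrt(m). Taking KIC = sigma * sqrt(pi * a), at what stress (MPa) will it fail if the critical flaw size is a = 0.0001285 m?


Rearrange KIC = sigma * sqrt(pi * a):
  sigma = KIC / sqrt(pi * a)
  sqrt(pi * 0.0001285) = 0.020092
  sigma = 0.623 / 0.020092 = 31.01 MPa

31.01 MPa


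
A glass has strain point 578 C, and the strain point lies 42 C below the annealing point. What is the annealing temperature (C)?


T_anneal = T_strain + gap:
  T_anneal = 578 + 42 = 620 C

620 C


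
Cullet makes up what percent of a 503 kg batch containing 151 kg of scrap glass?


Cullet ratio = (cullet mass / total batch mass) * 100
  Ratio = 151 / 503 * 100 = 30.02%

30.02%


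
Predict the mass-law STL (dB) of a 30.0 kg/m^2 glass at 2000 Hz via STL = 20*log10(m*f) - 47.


Mass law: STL = 20 * log10(m * f) - 47
  m * f = 30.0 * 2000 = 60000
  log10(60000) = 4.77815
  STL = 20 * 4.77815 - 47 = 95.563 - 47 = 48.6 dB

48.6 dB


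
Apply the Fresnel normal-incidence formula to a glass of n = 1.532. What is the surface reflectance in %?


Fresnel reflectance at normal incidence:
  R = ((n - 1)/(n + 1))^2
  (n - 1)/(n + 1) = (1.532 - 1)/(1.532 + 1) = 0.210111
  R = 0.210111^2 = 0.0441466
  R(%) = 0.0441466 * 100 = 4.415%

4.415%


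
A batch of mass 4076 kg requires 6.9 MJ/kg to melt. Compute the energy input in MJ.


Total energy = mass * specific energy
  E = 4076 * 6.9 = 28124.4 MJ

28124.4 MJ


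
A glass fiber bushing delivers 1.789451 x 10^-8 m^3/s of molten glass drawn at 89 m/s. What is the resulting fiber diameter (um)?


Cross-sectional area from continuity:
  A = Q / v = 1.789451 x 10^-8 / 89 = 2.010619 x 10^-10 m^2
Diameter from circular cross-section:
  d = sqrt(4A / pi) * 10^6 (m -> um)
  d = sqrt(4 * 2.010619 x 10^-10 / pi) * 10^6 = 16.0 um

16.0 um


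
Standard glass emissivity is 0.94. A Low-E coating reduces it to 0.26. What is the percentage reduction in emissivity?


Percentage reduction = (1 - coated/uncoated) * 100
  Ratio = 0.26 / 0.94 = 0.2766
  Reduction = (1 - 0.2766) * 100 = 72.3%

72.3%


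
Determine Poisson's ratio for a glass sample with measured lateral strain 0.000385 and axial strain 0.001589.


Poisson's ratio: nu = lateral strain / axial strain
  nu = 0.000385 / 0.001589 = 0.2423

0.2423


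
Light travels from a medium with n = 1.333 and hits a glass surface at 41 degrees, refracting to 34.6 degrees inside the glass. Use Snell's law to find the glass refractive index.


Apply Snell's law: n1 * sin(theta1) = n2 * sin(theta2)
  n2 = n1 * sin(theta1) / sin(theta2)
  sin(41) = 0.656059
  sin(34.6) = 0.567844
  n2 = 1.333 * 0.656059 / 0.567844 = 1.5401

1.5401


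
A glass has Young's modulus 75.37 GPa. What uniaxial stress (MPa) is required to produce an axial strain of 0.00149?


Rearrange E = sigma / epsilon:
  sigma = E * epsilon
  E (MPa) = 75.37 * 1000 = 75370
  sigma = 75370 * 0.00149 = 112.3 MPa

112.3 MPa


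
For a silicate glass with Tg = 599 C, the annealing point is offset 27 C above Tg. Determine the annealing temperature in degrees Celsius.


The annealing temperature is Tg plus the offset:
  T_anneal = 599 + 27 = 626 C

626 C


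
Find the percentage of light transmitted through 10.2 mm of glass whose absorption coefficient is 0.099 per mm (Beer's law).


Beer-Lambert law: T = exp(-alpha * thickness)
  exponent = -0.099 * 10.2 = -1.0098
  T = exp(-1.0098) = 0.3643
  Percentage = 0.3643 * 100 = 36.43%

36.43%


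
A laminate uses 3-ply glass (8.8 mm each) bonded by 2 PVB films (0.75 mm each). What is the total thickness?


Total thickness = glass contribution + PVB contribution
  Glass: 3 * 8.8 = 26.4 mm
  PVB: 2 * 0.75 = 1.5 mm
  Total = 26.4 + 1.5 = 27.9 mm

27.9 mm


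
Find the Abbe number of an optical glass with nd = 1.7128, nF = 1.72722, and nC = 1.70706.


Abbe number formula: Vd = (nd - 1) / (nF - nC)
  nd - 1 = 1.7128 - 1 = 0.7128
  nF - nC = 1.72722 - 1.70706 = 0.02016
  Vd = 0.7128 / 0.02016 = 35.36

35.36


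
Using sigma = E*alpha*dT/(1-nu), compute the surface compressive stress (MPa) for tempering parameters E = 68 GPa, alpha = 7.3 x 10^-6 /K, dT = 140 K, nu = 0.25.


Tempering stress: sigma = E * alpha * dT / (1 - nu)
  E (MPa) = 68 * 1000 = 68000
  Numerator = 68000 * (7.3 x 10^-6) * 140 = 69.496
  Denominator = 1 - 0.25 = 0.75
  sigma = 69.496 / 0.75 = 92.7 MPa

92.7 MPa


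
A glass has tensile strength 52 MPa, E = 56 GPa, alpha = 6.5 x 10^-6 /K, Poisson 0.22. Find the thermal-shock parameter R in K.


Thermal shock resistance: R = sigma * (1 - nu) / (E * alpha)
  Numerator = 52 * (1 - 0.22) = 40.56
  Denominator = 56 * 1000 * (6.5 x 10^-6) = 0.364
  R = 40.56 / 0.364 = 111.4 K

111.4 K


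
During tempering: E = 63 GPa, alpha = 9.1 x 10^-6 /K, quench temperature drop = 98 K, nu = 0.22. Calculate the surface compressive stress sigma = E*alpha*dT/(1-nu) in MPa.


Tempering stress: sigma = E * alpha * dT / (1 - nu)
  E (MPa) = 63 * 1000 = 63000
  Numerator = 63000 * (9.1 x 10^-6) * 98 = 56.1834
  Denominator = 1 - 0.22 = 0.78
  sigma = 56.1834 / 0.78 = 72.0 MPa

72.0 MPa


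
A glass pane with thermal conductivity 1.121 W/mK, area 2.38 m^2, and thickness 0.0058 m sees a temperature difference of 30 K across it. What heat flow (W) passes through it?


Fourier's law: Q = k * A * dT / t
  Q = 1.121 * 2.38 * 30 / 0.0058
  Q = 80.0394 / 0.0058 = 13799.9 W

13799.9 W


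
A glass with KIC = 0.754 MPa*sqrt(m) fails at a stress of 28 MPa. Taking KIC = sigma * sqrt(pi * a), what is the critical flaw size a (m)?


Rearrange KIC = sigma * sqrt(pi * a):
  sqrt(pi * a) = KIC / sigma
  sqrt(pi * a) = 0.754 / 28 = 0.026929
  a = (KIC / sigma)^2 / pi
  a = 0.026929^2 / pi = 0.0002308 m

0.0002308 m


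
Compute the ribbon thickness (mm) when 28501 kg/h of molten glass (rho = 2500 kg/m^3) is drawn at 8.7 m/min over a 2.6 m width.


Ribbon cross-section from mass balance:
  Volume rate = throughput / density = 28501 / 2500 = 11.4004 m^3/h
  thickness = volume rate / (speed * 60 * width), i.e.
  thickness = throughput / (60 * speed * width * density) * 1000
  thickness = 28501 / (60 * 8.7 * 2.6 * 2500) * 1000 = 8.4 mm

8.4 mm


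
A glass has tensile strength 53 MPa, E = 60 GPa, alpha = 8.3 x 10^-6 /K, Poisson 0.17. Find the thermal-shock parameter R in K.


Thermal shock resistance: R = sigma * (1 - nu) / (E * alpha)
  Numerator = 53 * (1 - 0.17) = 43.99
  Denominator = 60 * 1000 * (8.3 x 10^-6) = 0.498
  R = 43.99 / 0.498 = 88.3 K

88.3 K


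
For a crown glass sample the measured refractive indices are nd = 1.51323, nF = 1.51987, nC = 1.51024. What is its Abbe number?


Abbe number formula: Vd = (nd - 1) / (nF - nC)
  nd - 1 = 1.51323 - 1 = 0.51323
  nF - nC = 1.51987 - 1.51024 = 0.00963
  Vd = 0.51323 / 0.00963 = 53.29

53.29


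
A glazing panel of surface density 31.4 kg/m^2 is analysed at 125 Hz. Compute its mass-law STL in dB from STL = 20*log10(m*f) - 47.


Mass law: STL = 20 * log10(m * f) - 47
  m * f = 31.4 * 125 = 3925
  log10(3925) = 3.59384
  STL = 20 * 3.59384 - 47 = 71.8768 - 47 = 24.9 dB

24.9 dB


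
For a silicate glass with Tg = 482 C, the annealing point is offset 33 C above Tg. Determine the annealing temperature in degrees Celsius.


The annealing temperature is Tg plus the offset:
  T_anneal = 482 + 33 = 515 C

515 C


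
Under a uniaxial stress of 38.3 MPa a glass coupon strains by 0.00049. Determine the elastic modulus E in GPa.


Young's modulus: E = stress / strain
  E = 38.3 MPa / 0.00049 = 78163.27 MPa
Convert to GPa: 78163.27 / 1000 = 78.16 GPa

78.16 GPa


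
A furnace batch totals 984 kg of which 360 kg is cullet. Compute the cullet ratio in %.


Cullet ratio = (cullet mass / total batch mass) * 100
  Ratio = 360 / 984 * 100 = 36.59%

36.59%


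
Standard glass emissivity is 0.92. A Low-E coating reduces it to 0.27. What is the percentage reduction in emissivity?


Percentage reduction = (1 - coated/uncoated) * 100
  Ratio = 0.27 / 0.92 = 0.2935
  Reduction = (1 - 0.2935) * 100 = 70.7%

70.7%


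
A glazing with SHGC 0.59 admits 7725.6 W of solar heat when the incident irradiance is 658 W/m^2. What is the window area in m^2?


Rearrange Q = Area * SHGC * Irradiance:
  Area = Q / (SHGC * Irradiance)
  Area = 7725.6 / (0.59 * 658) = 19.9 m^2

19.9 m^2


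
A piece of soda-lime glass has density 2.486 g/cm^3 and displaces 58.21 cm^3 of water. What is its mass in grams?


Rearrange rho = m / V:
  m = rho * V
  m = 2.486 * 58.21 = 144.71 g

144.71 g


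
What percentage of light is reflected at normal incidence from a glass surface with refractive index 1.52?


Fresnel reflectance at normal incidence:
  R = ((n - 1)/(n + 1))^2
  (n - 1)/(n + 1) = (1.52 - 1)/(1.52 + 1) = 0.206349
  R = 0.206349^2 = 0.0425799
  R(%) = 0.0425799 * 100 = 4.258%

4.258%


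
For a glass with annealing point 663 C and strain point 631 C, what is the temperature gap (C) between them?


Gap = T_anneal - T_strain:
  gap = 663 - 631 = 32 C

32 C


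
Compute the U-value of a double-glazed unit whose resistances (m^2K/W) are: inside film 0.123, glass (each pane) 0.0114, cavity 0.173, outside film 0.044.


Total thermal resistance (series):
  R_total = R_in + R_glass + R_air + R_glass + R_out
  R_total = 0.123 + 0.0114 + 0.173 + 0.0114 + 0.044 = 0.3628 m^2K/W
U-value = 1 / R_total = 1 / 0.3628 = 2.756 W/m^2K

2.756 W/m^2K


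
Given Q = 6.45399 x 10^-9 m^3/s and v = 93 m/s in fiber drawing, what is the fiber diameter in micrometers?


Cross-sectional area from continuity:
  A = Q / v = 6.45399 x 10^-9 / 93 = 6.939774 x 10^-11 m^2
Diameter from circular cross-section:
  d = sqrt(4A / pi) * 10^6 (m -> um)
  d = sqrt(4 * 6.939774 x 10^-11 / pi) * 10^6 = 9.4 um

9.4 um


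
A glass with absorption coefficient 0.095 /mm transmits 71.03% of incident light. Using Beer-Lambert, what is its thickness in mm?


Rearrange T = exp(-alpha * thickness):
  thickness = -ln(T) / alpha
  T = 71.03/100 = 0.7103
  ln(T) = -0.34207
  -ln(T) = 0.34207
  thickness = 0.34207 / 0.095 = 3.6 mm

3.6 mm


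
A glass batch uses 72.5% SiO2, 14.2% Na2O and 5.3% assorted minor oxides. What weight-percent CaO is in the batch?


Pieces sum to 100%:
  CaO = 100 - (SiO2 + Na2O + others)
  CaO = 100 - (72.5 + 14.2 + 5.3) = 8.0%

8.0%


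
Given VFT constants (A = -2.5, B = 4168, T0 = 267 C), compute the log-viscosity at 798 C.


VFT equation: log(eta) = A + B / (T - T0)
  T - T0 = 798 - 267 = 531
  B / (T - T0) = 4168 / 531 = 7.849
  log(eta) = -2.5 + 7.849 = 5.349

5.349


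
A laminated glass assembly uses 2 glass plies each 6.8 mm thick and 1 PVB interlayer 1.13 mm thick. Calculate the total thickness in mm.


Total thickness = glass contribution + PVB contribution
  Glass: 2 * 6.8 = 13.6 mm
  PVB: 1 * 1.13 = 1.13 mm
  Total = 13.6 + 1.13 = 14.73 mm

14.73 mm


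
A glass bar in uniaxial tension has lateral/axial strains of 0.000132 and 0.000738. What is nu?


Poisson's ratio: nu = lateral strain / axial strain
  nu = 0.000132 / 0.000738 = 0.1789

0.1789


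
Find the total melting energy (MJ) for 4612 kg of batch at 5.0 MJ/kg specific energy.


Total energy = mass * specific energy
  E = 4612 * 5.0 = 23060 MJ

23060 MJ


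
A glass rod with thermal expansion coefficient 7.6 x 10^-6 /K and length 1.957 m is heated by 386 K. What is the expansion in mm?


Thermal expansion formula: dL = alpha * L0 * dT
  dL = (7.6 x 10^-6) * 1.957 * 386 = 0.00574106 m
Convert to mm: 0.00574106 * 1000 = 5.7411 mm

5.7411 mm


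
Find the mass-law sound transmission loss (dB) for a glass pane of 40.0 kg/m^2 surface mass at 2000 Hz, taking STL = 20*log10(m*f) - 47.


Mass law: STL = 20 * log10(m * f) - 47
  m * f = 40.0 * 2000 = 80000
  log10(80000) = 4.90309
  STL = 20 * 4.90309 - 47 = 98.0618 - 47 = 51.1 dB

51.1 dB


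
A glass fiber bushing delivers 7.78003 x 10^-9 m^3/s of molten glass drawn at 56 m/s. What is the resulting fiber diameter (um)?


Cross-sectional area from continuity:
  A = Q / v = 7.78003 x 10^-9 / 56 = 1.389291 x 10^-10 m^2
Diameter from circular cross-section:
  d = sqrt(4A / pi) * 10^6 (m -> um)
  d = sqrt(4 * 1.389291 x 10^-10 / pi) * 10^6 = 13.3 um

13.3 um


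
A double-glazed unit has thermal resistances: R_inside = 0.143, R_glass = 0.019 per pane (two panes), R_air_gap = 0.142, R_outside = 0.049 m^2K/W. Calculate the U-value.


Total thermal resistance (series):
  R_total = R_in + R_glass + R_air + R_glass + R_out
  R_total = 0.143 + 0.019 + 0.142 + 0.019 + 0.049 = 0.372 m^2K/W
U-value = 1 / R_total = 1 / 0.372 = 2.688 W/m^2K

2.688 W/m^2K


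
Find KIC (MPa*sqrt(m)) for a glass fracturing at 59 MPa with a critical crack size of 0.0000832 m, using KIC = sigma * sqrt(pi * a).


Fracture toughness: KIC = sigma * sqrt(pi * a)
  pi * a = pi * 0.0000832 = 0.000261381
  sqrt(pi * a) = 0.016167
  KIC = 59 * 0.016167 = 0.954 MPa*sqrt(m)

0.954 MPa*sqrt(m)


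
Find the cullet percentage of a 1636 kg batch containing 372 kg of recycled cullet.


Cullet ratio = (cullet mass / total batch mass) * 100
  Ratio = 372 / 1636 * 100 = 22.74%

22.74%
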